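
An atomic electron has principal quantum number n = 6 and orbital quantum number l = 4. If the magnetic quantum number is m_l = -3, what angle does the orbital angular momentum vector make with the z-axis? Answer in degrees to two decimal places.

θ ≈ 132.13°

|L| = √(l(l+1)) ℏ = 2√5 ℏ.
L_z = m_l ℏ = −3ℏ.
cos θ = L_z/|L| = -3/√20, so θ ≈ 132.13°.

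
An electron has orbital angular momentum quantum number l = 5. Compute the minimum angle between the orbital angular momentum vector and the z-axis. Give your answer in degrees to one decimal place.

|L|² = l(l+1)ℏ² = 30ℏ², so |L| = √30 ℏ.
The smallest angle corresponds to the largest L_z, i.e. m_l = l = 5, giving L_z = 5ℏ.
cos θ_min = 5/√30, so θ_min ≈ 24.1°.

θ_min ≈ 24.1°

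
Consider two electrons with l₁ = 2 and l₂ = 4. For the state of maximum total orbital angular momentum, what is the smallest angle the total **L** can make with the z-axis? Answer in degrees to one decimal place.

L runs from |2 − 4| = 2 to 2 + 4 = 6.
Allowed values: L = 2, 3, 4, 5, 6.
The maximum is L = 6, with |L_tot| = ℏ√(6·7) = √42 ℏ.
The minimum angle with z is arccos(6/√42) ≈ 22.2°.

θ_min ≈ 22.2°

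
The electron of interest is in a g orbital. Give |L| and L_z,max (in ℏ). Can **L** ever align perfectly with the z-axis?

G corresponds to l = 4.
|L| = 2√5 ℏ ≈ 4.4721ℏ, while L_z,max = lℏ = 4ℏ.
Since |L| > L_z,max, the vector can never point exactly along z; the closest it comes is θ_min = arccos(4/√20) ≈ 26.6°.

No: L_z,max = 4ℏ < |L| = 2√5 ℏ ≈ 4.472ℏ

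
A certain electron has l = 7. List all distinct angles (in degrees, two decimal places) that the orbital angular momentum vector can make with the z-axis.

θ ∈ {20.70°, 36.70°, 48.08°, 57.69°, 66.37°, 74.50°, 82.32°, 90.00°, 97.68°, 105.50°, 113.63°, 122.31°, 131.92°, 143.30°, 159.30°}

|L| = ℏ√(l(l+1)) = 2√14 ℏ.
cos θ = m_l/√56 for each m_l ∈ {-7, -6, -5, -4, -3, -2, -1, 0, 1, 2, 3, 4, 5, 6, 7}.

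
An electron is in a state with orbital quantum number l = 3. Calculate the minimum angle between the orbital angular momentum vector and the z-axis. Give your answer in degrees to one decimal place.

|L| = ℏ√(l(l+1)) = 2√3 ℏ.
The smallest angle corresponds to the largest L_z, i.e. m_l = l = 3, giving L_z = 3ℏ.
cos θ_min = 3/√12, so θ_min ≈ 30.0°.

θ_min ≈ 30.0°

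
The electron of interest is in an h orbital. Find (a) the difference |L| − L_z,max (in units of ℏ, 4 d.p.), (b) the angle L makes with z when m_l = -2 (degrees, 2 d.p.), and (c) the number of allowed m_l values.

|L|−L_z,max ≈ 0.4772ℏ; θ(m_l=-2) ≈ 111.42°; 11 values

The letter h corresponds to l = 5.
|L| − L_z,max = (√30 − 5)ℏ ≈ 0.4772ℏ.
For m_l = -2: cos θ = -2/√30, θ ≈ 111.42°.
There are 2l+1 = 11 values of m_l.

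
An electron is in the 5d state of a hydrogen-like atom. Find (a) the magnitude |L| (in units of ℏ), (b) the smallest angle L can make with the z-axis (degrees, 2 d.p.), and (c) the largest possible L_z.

5d means n = 5, l = 2.
|L| = ℏ√(2·3) = √6 ℏ ≈ 2.449ℏ.
cos θ_min = 2/√6, so θ_min ≈ 35.26°.
L_z,max = lℏ = 2ℏ.

|L| = √6 ℏ ≈ 2.449ℏ; θ_min ≈ 35.26°; L_z,max = 2ℏ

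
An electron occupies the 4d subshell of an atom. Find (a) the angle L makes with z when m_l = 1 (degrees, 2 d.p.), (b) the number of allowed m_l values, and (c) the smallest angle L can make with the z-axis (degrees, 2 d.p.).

For 4d, l = 2.
For m_l = 1: cos θ = 1/√6, θ ≈ 65.91°.
There are 2l+1 = 5 values of m_l.
cos θ_min = 2/√6, so θ_min ≈ 35.26°.

θ(m_l=1) ≈ 65.91°; 5 values; θ_min ≈ 35.26°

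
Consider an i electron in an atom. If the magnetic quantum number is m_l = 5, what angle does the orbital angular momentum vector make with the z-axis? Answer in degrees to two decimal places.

θ ≈ 39.51°

For an i orbital, l = 6.
|L| = ℏ√(l(l+1)) = √42 ℏ.
L_z = m_l ℏ = 5ℏ.
cos θ = L_z/|L| = 5/√42, so θ ≈ 39.51°.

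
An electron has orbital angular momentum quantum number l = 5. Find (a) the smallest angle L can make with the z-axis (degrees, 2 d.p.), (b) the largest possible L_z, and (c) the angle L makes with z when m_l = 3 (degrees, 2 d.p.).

θ_min ≈ 24.09°; L_z,max = 5ℏ; θ(m_l=3) ≈ 56.79°

cos θ_min = 5/√30, so θ_min ≈ 24.09°.
L_z,max = lℏ = 5ℏ.
For m_l = 3: cos θ = 3/√30, θ ≈ 56.79°.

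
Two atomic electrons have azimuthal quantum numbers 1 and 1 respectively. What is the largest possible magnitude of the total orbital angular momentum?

|L_tot|_max = √6 ℏ ≈ 2.449ℏ

Angular momentum addition gives L = |l₁ − l₂|, …, l₁ + l₂.
Allowed values: L = 0, 1, 2.
The largest magnitude corresponds to L = 2: |L_tot| = ℏ√(2·3) = √6 ℏ.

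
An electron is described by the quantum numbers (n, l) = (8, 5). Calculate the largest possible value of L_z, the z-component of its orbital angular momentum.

L_z = m_l ℏ with m_l ∈ {−5, …, 5}; the maximum is m_l = 5.

L_z,max = 5ℏ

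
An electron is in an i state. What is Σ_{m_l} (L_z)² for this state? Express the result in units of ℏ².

Σ(L_z)² = 182 ℏ²

For an i orbital, l = 6.
m_l runs from −6 to 6, i.e. {-6, -5, -4, -3, -2, -1, 0, 1, 2, 3, 4, 5, 6}.
Σ m_l² = 2·(1 + 4 + 9 + 16 + 25 + 36) = 182.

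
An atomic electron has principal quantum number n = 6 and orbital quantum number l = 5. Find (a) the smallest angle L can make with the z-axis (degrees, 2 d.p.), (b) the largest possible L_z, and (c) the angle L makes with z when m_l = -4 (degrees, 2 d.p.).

cos θ_min = 5/√30, so θ_min ≈ 24.09°.
L_z,max = lℏ = 5ℏ.
For m_l = -4: cos θ = -4/√30, θ ≈ 136.91°.

θ_min ≈ 24.09°; L_z,max = 5ℏ; θ(m_l=-4) ≈ 136.91°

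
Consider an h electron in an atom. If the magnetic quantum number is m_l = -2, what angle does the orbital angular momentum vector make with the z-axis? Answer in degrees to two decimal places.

θ ≈ 111.42°

The letter h corresponds to l = 5.
|L|² = l(l+1)ℏ² = 30ℏ², so |L| = √30 ℏ.
L_z = m_l ℏ = −2ℏ.
cos θ = L_z/|L| = -2/√30, so θ ≈ 111.42°.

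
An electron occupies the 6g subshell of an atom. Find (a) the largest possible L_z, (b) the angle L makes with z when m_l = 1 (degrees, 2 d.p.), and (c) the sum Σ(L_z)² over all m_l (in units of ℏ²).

For 6g, l = 4.
L_z,max = lℏ = 4ℏ.
For m_l = 1: cos θ = 1/√20, θ ≈ 77.08°.
Σ m_l² = 60, so Σ(L_z)² = 60 ℏ².

L_z,max = 4ℏ; θ(m_l=1) ≈ 77.08°; Σ(L_z)² = 60 ℏ²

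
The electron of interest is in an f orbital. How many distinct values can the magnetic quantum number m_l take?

For an f orbital, l = 3.
The number of m_l values is 2l + 1 = 2·3 + 1 = 7.

7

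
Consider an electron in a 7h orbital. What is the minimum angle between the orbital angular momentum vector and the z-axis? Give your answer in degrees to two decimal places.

For 7h, l = 5.
|L| = √(l(l+1)) ℏ = √30 ℏ.
The smallest angle corresponds to the largest L_z, i.e. m_l = l = 5, giving L_z = 5ℏ.
cos θ_min = 5/√30, so θ_min ≈ 24.09°.

θ_min ≈ 24.09°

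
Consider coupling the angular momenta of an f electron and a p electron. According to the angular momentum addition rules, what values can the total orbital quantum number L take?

L = 2, 3, 4

L runs from |3 − 1| = 2 to 3 + 1 = 4.
So L can be 2, 3, 4.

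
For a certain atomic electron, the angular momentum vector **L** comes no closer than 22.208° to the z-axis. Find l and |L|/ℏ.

At minimum angle, m_l = l, so cos θ = l/√(l(l+1)); cos²θ = l/(l+1) = 0.8571.
Thus l = 0.8571/(1 − 0.8571) ≈ 6.
Then |L| = ℏ√(6·7) = √42 ℏ.

l = 6, |L| = √42 ℏ ≈ 6.481ℏ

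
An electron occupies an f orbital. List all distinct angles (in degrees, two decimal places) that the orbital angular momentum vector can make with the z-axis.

F corresponds to l = 3.
|L| = ℏ√(l(l+1)) = 2√3 ℏ.
cos θ = m_l/√12 for each m_l ∈ {-3, -2, -1, 0, 1, 2, 3}.

θ ∈ {30.00°, 54.74°, 73.22°, 90.00°, 106.78°, 125.26°, 150.00°}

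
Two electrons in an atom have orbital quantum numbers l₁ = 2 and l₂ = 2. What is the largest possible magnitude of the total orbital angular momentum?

L runs from |2 − 2| = 0 to 2 + 2 = 4.
L ∈ {0, 1, 2, 3, 4}.
The largest magnitude corresponds to L = 4: |L_tot| = ℏ√(4·5) = 2√5 ℏ.

|L_tot|_max = 2√5 ℏ ≈ 4.472ℏ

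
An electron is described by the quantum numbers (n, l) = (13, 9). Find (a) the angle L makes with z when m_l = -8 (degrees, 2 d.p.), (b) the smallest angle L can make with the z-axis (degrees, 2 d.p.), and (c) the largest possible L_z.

θ(m_l=-8) ≈ 147.49°; θ_min ≈ 18.43°; L_z,max = 9ℏ

For m_l = -8: cos θ = -8/√90, θ ≈ 147.49°.
cos θ_min = 9/√90, so θ_min ≈ 18.43°.
L_z,max = lℏ = 9ℏ.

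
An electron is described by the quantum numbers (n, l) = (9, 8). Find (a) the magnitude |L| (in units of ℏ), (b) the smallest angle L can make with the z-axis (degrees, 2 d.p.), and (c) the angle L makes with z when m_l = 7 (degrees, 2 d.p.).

|L| = 6√2 ℏ ≈ 8.485ℏ; θ_min ≈ 19.47°; θ(m_l=7) ≈ 34.42°

|L| = ℏ√(8·9) = 6√2 ℏ ≈ 8.485ℏ.
cos θ_min = 8/√72, so θ_min ≈ 19.47°.
For m_l = 7: cos θ = 7/√72, θ ≈ 34.42°.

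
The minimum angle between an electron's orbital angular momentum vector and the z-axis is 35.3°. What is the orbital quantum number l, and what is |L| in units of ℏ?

At minimum angle, m_l = l, so cos θ = l/√(l(l+1)); cos²θ = l/(l+1) = 0.6661.
Thus l = 0.6661/(1 − 0.6661) ≈ 2.
Then |L| = ℏ√(2·3) = √6 ℏ.

l = 2, |L| = √6 ℏ ≈ 2.449ℏ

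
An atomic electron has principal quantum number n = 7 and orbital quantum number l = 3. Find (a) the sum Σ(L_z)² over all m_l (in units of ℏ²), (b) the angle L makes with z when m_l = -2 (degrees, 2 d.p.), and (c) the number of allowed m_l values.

Σ(L_z)² = 28 ℏ²; θ(m_l=-2) ≈ 125.26°; 7 values

Σ m_l² = 28, so Σ(L_z)² = 28 ℏ².
For m_l = -2: cos θ = -2/√12, θ ≈ 125.26°.
There are 2l+1 = 7 values of m_l.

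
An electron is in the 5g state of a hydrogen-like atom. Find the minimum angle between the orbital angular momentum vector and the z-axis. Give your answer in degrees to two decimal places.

θ_min ≈ 26.57°

The 5g subshell has l = 4.
|L|² = l(l+1)ℏ² = 20ℏ², so |L| = 2√5 ℏ.
The smallest angle corresponds to the largest L_z, i.e. m_l = l = 4, giving L_z = 4ℏ.
cos θ_min = 4/√20, so θ_min ≈ 26.57°.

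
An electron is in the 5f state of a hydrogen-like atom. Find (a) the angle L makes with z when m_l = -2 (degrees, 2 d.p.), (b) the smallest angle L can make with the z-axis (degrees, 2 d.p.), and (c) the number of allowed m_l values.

For 5f, l = 3.
For m_l = -2: cos θ = -2/√12, θ ≈ 125.26°.
cos θ_min = 3/√12, so θ_min ≈ 30.00°.
There are 2l+1 = 7 values of m_l.

θ(m_l=-2) ≈ 125.26°; θ_min ≈ 30.00°; 7 values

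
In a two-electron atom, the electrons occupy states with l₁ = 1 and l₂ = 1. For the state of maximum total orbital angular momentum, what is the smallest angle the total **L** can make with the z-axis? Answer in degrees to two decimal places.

The total orbital quantum number L ranges from |l₁ − l₂| to l₁ + l₂ in integer steps.
So L can be 0, 1, 2.
The maximum is L = 2, with |L_tot| = ℏ√(2·3) = √6 ℏ.
The minimum angle with z is arccos(2/√6) ≈ 35.26°.

θ_min ≈ 35.26°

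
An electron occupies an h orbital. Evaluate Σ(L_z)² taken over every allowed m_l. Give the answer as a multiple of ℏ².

The letter h corresponds to l = 5.
The allowed m_l values are -5, -4, -3, -2, -1, 0, 1, 2, 3, 4, 5.
Σ m_l² = l(l+1)(2l+1)/3 = 5·6·11/3 = 110.

Σ(L_z)² = 110 ℏ²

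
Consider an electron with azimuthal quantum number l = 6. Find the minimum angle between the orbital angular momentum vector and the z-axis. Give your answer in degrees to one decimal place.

θ_min ≈ 22.2°

|L| = √(l(l+1)) ℏ = √42 ℏ.
The smallest angle corresponds to the largest L_z, i.e. m_l = l = 6, giving L_z = 6ℏ.
cos θ_min = 6/√42, so θ_min ≈ 22.2°.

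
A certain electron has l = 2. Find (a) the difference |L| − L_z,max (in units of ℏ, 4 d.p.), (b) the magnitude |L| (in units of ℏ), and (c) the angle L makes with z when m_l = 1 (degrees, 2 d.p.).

|L|−L_z,max ≈ 0.4495ℏ; |L| = √6 ℏ ≈ 2.449ℏ; θ(m_l=1) ≈ 65.91°

|L| − L_z,max = (√6 − 2)ℏ ≈ 0.4495ℏ.
|L| = ℏ√(2·3) = √6 ℏ ≈ 2.449ℏ.
For m_l = 1: cos θ = 1/√6, θ ≈ 65.91°.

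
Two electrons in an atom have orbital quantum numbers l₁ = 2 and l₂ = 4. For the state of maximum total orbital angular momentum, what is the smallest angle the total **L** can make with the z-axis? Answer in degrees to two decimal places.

θ_min ≈ 22.21°

L runs from |2 − 4| = 2 to 2 + 4 = 6.
Allowed values: L = 2, 3, 4, 5, 6.
The maximum is L = 6, with |L_tot| = ℏ√(6·7) = √42 ℏ.
The minimum angle with z is arccos(6/√42) ≈ 22.21°.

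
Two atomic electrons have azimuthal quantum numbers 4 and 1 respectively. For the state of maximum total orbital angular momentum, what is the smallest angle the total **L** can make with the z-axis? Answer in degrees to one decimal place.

θ_min ≈ 24.1°

Angular momentum addition gives L = |l₁ − l₂|, …, l₁ + l₂.
So L can be 3, 4, 5.
The maximum is L = 5, with |L_tot| = ℏ√(5·6) = √30 ℏ.
The minimum angle with z is arccos(5/√30) ≈ 24.1°.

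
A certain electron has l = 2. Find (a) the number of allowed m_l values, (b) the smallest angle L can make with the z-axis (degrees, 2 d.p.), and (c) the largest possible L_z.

5 values; θ_min ≈ 35.26°; L_z,max = 2ℏ

There are 2l+1 = 5 values of m_l.
cos θ_min = 2/√6, so θ_min ≈ 35.26°.
L_z,max = lℏ = 2ℏ.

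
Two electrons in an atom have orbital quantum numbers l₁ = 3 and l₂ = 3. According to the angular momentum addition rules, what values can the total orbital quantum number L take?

Angular momentum addition gives L = |l₁ − l₂|, …, l₁ + l₂.
Allowed values: L = 0, 1, 2, 3, 4, 5, 6.

L = 0, 1, 2, 3, 4, 5, 6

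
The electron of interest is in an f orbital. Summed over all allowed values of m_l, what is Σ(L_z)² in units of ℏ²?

Σ(L_z)² = 28 ℏ²

For an f orbital, l = 3.
m_l ∈ {-3, -2, -1, 0, 1, 2, 3}.
Σ m_l² = l(l+1)(2l+1)/3 = 3·4·7/3 = 28.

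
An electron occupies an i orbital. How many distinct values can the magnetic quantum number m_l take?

13

An i state has l = 6.
The number of m_l values is 2l + 1 = 2·6 + 1 = 13.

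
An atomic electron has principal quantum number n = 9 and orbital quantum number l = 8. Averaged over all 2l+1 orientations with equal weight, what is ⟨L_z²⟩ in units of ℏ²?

⟨L_z²⟩ = 24 ℏ²

m_l runs from −8 to 8, i.e. {-8, -7, -6, -5, -4, -3, -2, -1, 0, 1, 2, 3, 4, 5, 6, 7, 8}.
⟨L_z²⟩ = ℏ²·l(l+1)/3 = 24ℏ².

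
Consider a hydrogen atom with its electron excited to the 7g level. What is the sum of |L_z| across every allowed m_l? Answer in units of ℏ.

The 7g level has l = 4.
m_l runs from −4 to 4, i.e. {-4, -3, -2, -1, 0, 1, 2, 3, 4}.
Σ|m_l| = l(l+1) = 20.

Σ|L_z| = 20 ℏ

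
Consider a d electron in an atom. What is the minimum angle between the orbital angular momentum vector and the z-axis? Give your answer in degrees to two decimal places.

A d state has l = 2.
|L| = √(l(l+1)) ℏ = √6 ℏ.
The smallest angle corresponds to the largest L_z, i.e. m_l = l = 2, giving L_z = 2ℏ.
cos θ_min = 2/√6, so θ_min ≈ 35.26°.

θ_min ≈ 35.26°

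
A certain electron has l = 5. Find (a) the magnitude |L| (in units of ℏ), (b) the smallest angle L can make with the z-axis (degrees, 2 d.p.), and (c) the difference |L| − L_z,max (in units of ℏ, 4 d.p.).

|L| = ℏ√(5·6) = √30 ℏ ≈ 5.477ℏ.
cos θ_min = 5/√30, so θ_min ≈ 24.09°.
|L| − L_z,max = (√30 − 5)ℏ ≈ 0.4772ℏ.

|L| = √30 ℏ ≈ 5.477ℏ; θ_min ≈ 24.09°; |L|−L_z,max ≈ 0.4772ℏ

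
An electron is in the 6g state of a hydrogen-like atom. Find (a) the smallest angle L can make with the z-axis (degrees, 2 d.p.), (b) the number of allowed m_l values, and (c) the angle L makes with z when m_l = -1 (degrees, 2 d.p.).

θ_min ≈ 26.57°; 9 values; θ(m_l=-1) ≈ 102.92°

For 6g, l = 4.
cos θ_min = 4/√20, so θ_min ≈ 26.57°.
There are 2l+1 = 9 values of m_l.
For m_l = -1: cos θ = -1/√20, θ ≈ 102.92°.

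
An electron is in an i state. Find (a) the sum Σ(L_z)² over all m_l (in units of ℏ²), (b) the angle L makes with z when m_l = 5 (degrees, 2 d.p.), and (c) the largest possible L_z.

Σ(L_z)² = 182 ℏ²; θ(m_l=5) ≈ 39.51°; L_z,max = 6ℏ

For an i orbital, l = 6.
Σ m_l² = 182, so Σ(L_z)² = 182 ℏ².
For m_l = 5: cos θ = 5/√42, θ ≈ 39.51°.
L_z,max = lℏ = 6ℏ.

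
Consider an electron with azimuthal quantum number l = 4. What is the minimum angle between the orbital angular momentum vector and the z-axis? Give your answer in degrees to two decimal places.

|L|² = l(l+1)ℏ² = 20ℏ², so |L| = 2√5 ℏ.
The smallest angle corresponds to the largest L_z, i.e. m_l = l = 4, giving L_z = 4ℏ.
cos θ_min = 4/√20, so θ_min ≈ 26.57°.

θ_min ≈ 26.57°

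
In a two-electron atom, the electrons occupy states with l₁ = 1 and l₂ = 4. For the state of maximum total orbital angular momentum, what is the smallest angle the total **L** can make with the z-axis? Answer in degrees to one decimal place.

L runs from |1 − 4| = 3 to 1 + 4 = 5.
Allowed values: L = 3, 4, 5.
The maximum is L = 5, with |L_tot| = ℏ√(5·6) = √30 ℏ.
The minimum angle with z is arccos(5/√30) ≈ 24.1°.

θ_min ≈ 24.1°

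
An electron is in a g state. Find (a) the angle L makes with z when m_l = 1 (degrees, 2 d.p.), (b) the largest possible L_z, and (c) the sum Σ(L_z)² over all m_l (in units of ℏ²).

θ(m_l=1) ≈ 77.08°; L_z,max = 4ℏ; Σ(L_z)² = 60 ℏ²

G corresponds to l = 4.
For m_l = 1: cos θ = 1/√20, θ ≈ 77.08°.
L_z,max = lℏ = 4ℏ.
Σ m_l² = 60, so Σ(L_z)² = 60 ℏ².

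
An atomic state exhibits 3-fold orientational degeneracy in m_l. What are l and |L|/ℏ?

l = 1, |L| = √2 ℏ ≈ 1.414ℏ

2l + 1 = 3 ⇒ l = 1.
Then |L| = √(l(l+1)) ℏ = √2 ℏ.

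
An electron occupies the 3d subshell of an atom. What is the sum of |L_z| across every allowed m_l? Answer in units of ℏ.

Σ|L_z| = 6 ℏ

The 3d subshell has l = 2.
m_l ∈ {-2, -1, 0, 1, 2}.
Σ|m_l| = l(l+1) = 6.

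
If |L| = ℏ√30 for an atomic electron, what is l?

|L| = ℏ√(l(l+1)), so l(l+1) = 30.
l² + l − 30 = 0 ⇒ l = 5.

l = 5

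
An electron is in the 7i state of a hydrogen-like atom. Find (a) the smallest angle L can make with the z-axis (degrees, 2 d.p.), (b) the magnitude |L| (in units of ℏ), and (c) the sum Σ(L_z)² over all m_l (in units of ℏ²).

7i means n = 7, l = 6.
cos θ_min = 6/√42, so θ_min ≈ 22.21°.
|L| = ℏ√(6·7) = √42 ℏ ≈ 6.481ℏ.
Σ m_l² = 182, so Σ(L_z)² = 182 ℏ².

θ_min ≈ 22.21°; |L| = √42 ℏ ≈ 6.481ℏ; Σ(L_z)² = 182 ℏ²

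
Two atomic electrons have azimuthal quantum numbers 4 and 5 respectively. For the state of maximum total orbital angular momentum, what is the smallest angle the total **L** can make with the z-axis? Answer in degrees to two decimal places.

The total orbital quantum number L ranges from |l₁ − l₂| to l₁ + l₂ in integer steps.
So L can be 1, 2, 3, 4, 5, 6, 7, 8, 9.
The maximum is L = 9, with |L_tot| = ℏ√(9·10) = 3√10 ℏ.
The minimum angle with z is arccos(9/√90) ≈ 18.43°.

θ_min ≈ 18.43°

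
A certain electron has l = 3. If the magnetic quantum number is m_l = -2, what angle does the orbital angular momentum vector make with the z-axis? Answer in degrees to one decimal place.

θ ≈ 125.3°

|L| = ℏ√(l(l+1)) = 2√3 ℏ.
L_z = m_l ℏ = −2ℏ.
cos θ = L_z/|L| = -2/√12, so θ ≈ 125.3°.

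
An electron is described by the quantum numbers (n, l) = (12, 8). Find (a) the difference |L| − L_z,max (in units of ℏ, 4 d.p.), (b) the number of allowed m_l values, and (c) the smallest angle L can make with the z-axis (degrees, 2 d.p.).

|L|−L_z,max ≈ 0.4853ℏ; 17 values; θ_min ≈ 19.47°

|L| − L_z,max = (6√2 − 8)ℏ ≈ 0.4853ℏ.
There are 2l+1 = 17 values of m_l.
cos θ_min = 8/√72, so θ_min ≈ 19.47°.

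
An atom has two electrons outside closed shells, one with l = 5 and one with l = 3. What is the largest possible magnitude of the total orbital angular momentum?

|L_tot|_max = 6√2 ℏ ≈ 8.485ℏ

By the triangle rule, |l₁ − l₂| ≤ L ≤ l₁ + l₂.
So L can be 2, 3, 4, 5, 6, 7, 8.
The largest magnitude corresponds to L = 8: |L_tot| = ℏ√(8·9) = 6√2 ℏ.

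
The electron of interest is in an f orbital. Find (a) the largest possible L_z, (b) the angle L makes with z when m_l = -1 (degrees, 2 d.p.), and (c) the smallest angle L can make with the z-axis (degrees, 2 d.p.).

L_z,max = 3ℏ; θ(m_l=-1) ≈ 106.78°; θ_min ≈ 30.00°

An f state has l = 3.
L_z,max = lℏ = 3ℏ.
For m_l = -1: cos θ = -1/√12, θ ≈ 106.78°.
cos θ_min = 3/√12, so θ_min ≈ 30.00°.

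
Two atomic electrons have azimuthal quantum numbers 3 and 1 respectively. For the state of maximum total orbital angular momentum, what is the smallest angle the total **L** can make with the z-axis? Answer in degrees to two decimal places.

Angular momentum addition gives L = |l₁ − l₂|, …, l₁ + l₂.
Allowed values: L = 2, 3, 4.
The maximum is L = 4, with |L_tot| = ℏ√(4·5) = 2√5 ℏ.
The minimum angle with z is arccos(4/√20) ≈ 26.57°.

θ_min ≈ 26.57°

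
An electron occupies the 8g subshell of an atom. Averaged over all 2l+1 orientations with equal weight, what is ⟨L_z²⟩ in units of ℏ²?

⟨L_z²⟩ = 6.667 ℏ²

For 8g, l = 4.
m_l runs from −4 to 4, i.e. {-4, -3, -2, -1, 0, 1, 2, 3, 4}.
Average of L_z² over 9 states: 60/9 ℏ² = 6.667 ℏ².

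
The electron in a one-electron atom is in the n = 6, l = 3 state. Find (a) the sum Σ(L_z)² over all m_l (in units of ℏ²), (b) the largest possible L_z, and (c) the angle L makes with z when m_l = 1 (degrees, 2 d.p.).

Σ m_l² = 28, so Σ(L_z)² = 28 ℏ².
L_z,max = lℏ = 3ℏ.
For m_l = 1: cos θ = 1/√12, θ ≈ 73.22°.

Σ(L_z)² = 28 ℏ²; L_z,max = 3ℏ; θ(m_l=1) ≈ 73.22°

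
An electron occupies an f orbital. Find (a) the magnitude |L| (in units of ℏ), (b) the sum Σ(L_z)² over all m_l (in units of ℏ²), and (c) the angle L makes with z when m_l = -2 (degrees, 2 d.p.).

|L| = 2√3 ℏ ≈ 3.464ℏ; Σ(L_z)² = 28 ℏ²; θ(m_l=-2) ≈ 125.26°

An f state has l = 3.
|L| = ℏ√(3·4) = 2√3 ℏ ≈ 3.464ℏ.
Σ m_l² = 28, so Σ(L_z)² = 28 ℏ².
For m_l = -2: cos θ = -2/√12, θ ≈ 125.26°.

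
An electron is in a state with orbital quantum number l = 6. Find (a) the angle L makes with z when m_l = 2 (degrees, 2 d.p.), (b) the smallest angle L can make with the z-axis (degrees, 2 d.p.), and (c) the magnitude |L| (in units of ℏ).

θ(m_l=2) ≈ 72.02°; θ_min ≈ 22.21°; |L| = √42 ℏ ≈ 6.481ℏ

For m_l = 2: cos θ = 2/√42, θ ≈ 72.02°.
cos θ_min = 6/√42, so θ_min ≈ 22.21°.
|L| = ℏ√(6·7) = √42 ℏ ≈ 6.481ℏ.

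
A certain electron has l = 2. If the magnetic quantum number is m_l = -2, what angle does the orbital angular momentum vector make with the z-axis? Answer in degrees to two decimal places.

θ ≈ 144.74°

|L|² = l(l+1)ℏ² = 6ℏ², so |L| = √6 ℏ.
L_z = m_l ℏ = −2ℏ.
cos θ = L_z/|L| = -2/√6, so θ ≈ 144.74°.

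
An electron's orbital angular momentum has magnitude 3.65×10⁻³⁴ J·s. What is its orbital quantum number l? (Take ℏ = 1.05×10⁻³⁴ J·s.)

l = 3

Dividing by ℏ: |L|/ℏ ≈ 3.476.
Set l(l+1) = 12.08; the integer solution is l = 3.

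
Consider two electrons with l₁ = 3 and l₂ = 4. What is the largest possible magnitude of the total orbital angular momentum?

The total orbital quantum number L ranges from |l₁ − l₂| to l₁ + l₂ in integer steps.
Allowed values: L = 1, 2, 3, 4, 5, 6, 7.
The largest magnitude corresponds to L = 7: |L_tot| = ℏ√(7·8) = 2√14 ℏ.

|L_tot|_max = 2√14 ℏ ≈ 7.483ℏ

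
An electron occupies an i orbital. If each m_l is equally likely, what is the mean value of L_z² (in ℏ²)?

⟨L_z²⟩ = 14 ℏ²

The letter i corresponds to l = 6.
m_l runs from −6 to 6, i.e. {-6, -5, -4, -3, -2, -1, 0, 1, 2, 3, 4, 5, 6}.
⟨L_z²⟩ = ℏ²·(Σ m_l²)/(2l+1) = ℏ²·182/13 = 14ℏ².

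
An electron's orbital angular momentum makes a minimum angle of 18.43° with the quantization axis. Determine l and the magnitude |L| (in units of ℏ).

cos θ_min = l/√(l(l+1)) = √(l/(l+1)), so l/(l+1) = cos²(18.43°) = 0.9001.
l = cos²θ/sin²θ ≈ 9.
Then |L| = ℏ√(9·10) = 3√10 ℏ.

l = 9, |L| = 3√10 ℏ ≈ 9.487ℏ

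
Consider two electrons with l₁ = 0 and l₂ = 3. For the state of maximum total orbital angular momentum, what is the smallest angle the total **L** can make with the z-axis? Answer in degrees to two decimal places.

θ_min ≈ 30.00°

The total orbital quantum number L ranges from |l₁ − l₂| to l₁ + l₂ in integer steps.
So L can be 3.
The maximum is L = 3, with |L_tot| = ℏ√(3·4) = 2√3 ℏ.
The minimum angle with z is arccos(3/√12) ≈ 30.00°.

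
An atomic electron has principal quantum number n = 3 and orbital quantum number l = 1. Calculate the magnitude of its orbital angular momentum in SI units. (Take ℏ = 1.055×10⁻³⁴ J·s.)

|L| = 1.492×10⁻³⁴ J·s

|L| = ℏ√(l(l+1)) = ℏ√(1·2) = √2 ℏ
Numerically, |L| = 1.414 × (1.055×10⁻³⁴ J·s) = 1.492×10⁻³⁴ J·s.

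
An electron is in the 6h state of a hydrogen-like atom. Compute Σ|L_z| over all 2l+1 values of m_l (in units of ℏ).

Σ|L_z| = 30 ℏ

The 6h subshell has l = 5.
m_l runs from −5 to 5, i.e. {-5, -4, -3, -2, -1, 0, 1, 2, 3, 4, 5}.
Σ|m_l| = 2·5(5+1)/2 = 30.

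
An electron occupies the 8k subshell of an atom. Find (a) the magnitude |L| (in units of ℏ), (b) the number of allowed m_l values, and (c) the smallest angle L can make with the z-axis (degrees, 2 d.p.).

|L| = 2√14 ℏ ≈ 7.483ℏ; 15 values; θ_min ≈ 20.70°

8k means n = 8, l = 7.
|L| = ℏ√(7·8) = 2√14 ℏ ≈ 7.483ℏ.
There are 2l+1 = 15 values of m_l.
cos θ_min = 7/√56, so θ_min ≈ 20.70°.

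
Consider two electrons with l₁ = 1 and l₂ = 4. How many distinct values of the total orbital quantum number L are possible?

By the triangle rule, |l₁ − l₂| ≤ L ≤ l₁ + l₂.
So L can be 3, 4, 5.
That is 3 values.

3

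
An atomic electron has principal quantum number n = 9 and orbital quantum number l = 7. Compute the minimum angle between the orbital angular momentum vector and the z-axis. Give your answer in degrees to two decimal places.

θ_min ≈ 20.70°

|L| = √(l(l+1)) ℏ = 2√14 ℏ.
The smallest angle corresponds to the largest L_z, i.e. m_l = l = 7, giving L_z = 7ℏ.
cos θ_min = 7/√56, so θ_min ≈ 20.70°.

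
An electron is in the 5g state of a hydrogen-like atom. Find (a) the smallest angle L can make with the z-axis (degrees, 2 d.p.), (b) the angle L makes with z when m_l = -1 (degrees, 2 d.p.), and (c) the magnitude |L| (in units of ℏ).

θ_min ≈ 26.57°; θ(m_l=-1) ≈ 102.92°; |L| = 2√5 ℏ ≈ 4.472ℏ

5g means n = 5, l = 4.
cos θ_min = 4/√20, so θ_min ≈ 26.57°.
For m_l = -1: cos θ = -1/√20, θ ≈ 102.92°.
|L| = ℏ√(4·5) = 2√5 ℏ ≈ 4.472ℏ.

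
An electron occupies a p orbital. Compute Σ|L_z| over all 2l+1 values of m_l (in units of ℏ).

The letter p corresponds to l = 1.
The allowed m_l values are -1, 0, 1.
Σ|m_l| = l(l+1) = 2.

Σ|L_z| = 2 ℏ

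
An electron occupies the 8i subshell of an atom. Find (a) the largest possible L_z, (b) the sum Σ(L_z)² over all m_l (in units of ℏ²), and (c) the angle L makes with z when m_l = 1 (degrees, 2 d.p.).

For 8i, l = 6.
L_z,max = lℏ = 6ℏ.
Σ m_l² = 182, so Σ(L_z)² = 182 ℏ².
For m_l = 1: cos θ = 1/√42, θ ≈ 81.12°.

L_z,max = 6ℏ; Σ(L_z)² = 182 ℏ²; θ(m_l=1) ≈ 81.12°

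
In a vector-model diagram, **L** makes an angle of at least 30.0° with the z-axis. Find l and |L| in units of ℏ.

At minimum angle, m_l = l, so cos θ = l/√(l(l+1)); cos²θ = l/(l+1) = 0.7500.
Thus l = 0.7500/(1 − 0.7500) ≈ 3.
Then |L| = ℏ√(3·4) = 2√3 ℏ.

l = 3, |L| = 2√3 ℏ ≈ 3.464ℏ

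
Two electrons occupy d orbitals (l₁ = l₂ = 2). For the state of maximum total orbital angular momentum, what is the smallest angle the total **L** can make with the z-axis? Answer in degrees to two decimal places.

θ_min ≈ 26.57°

L runs from |2 − 2| = 0 to 2 + 2 = 4.
Allowed values: L = 0, 1, 2, 3, 4.
The maximum is L = 4, with |L_tot| = ℏ√(4·5) = 2√5 ℏ.
The minimum angle with z is arccos(4/√20) ≈ 26.57°.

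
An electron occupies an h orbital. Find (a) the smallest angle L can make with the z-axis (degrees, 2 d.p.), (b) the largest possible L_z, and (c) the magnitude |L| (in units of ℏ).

An h state has l = 5.
cos θ_min = 5/√30, so θ_min ≈ 24.09°.
L_z,max = lℏ = 5ℏ.
|L| = ℏ√(5·6) = √30 ℏ ≈ 5.477ℏ.

θ_min ≈ 24.09°; L_z,max = 5ℏ; |L| = √30 ℏ ≈ 5.477ℏ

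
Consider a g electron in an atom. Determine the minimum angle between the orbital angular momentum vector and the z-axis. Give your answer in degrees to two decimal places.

θ_min ≈ 26.57°

A g state has l = 4.
|L| = ℏ√(l(l+1)) = 2√5 ℏ.
The smallest angle corresponds to the largest L_z, i.e. m_l = l = 4, giving L_z = 4ℏ.
cos θ_min = 4/√20, so θ_min ≈ 26.57°.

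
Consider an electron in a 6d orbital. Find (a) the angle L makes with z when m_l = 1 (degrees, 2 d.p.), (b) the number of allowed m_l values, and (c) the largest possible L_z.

θ(m_l=1) ≈ 65.91°; 5 values; L_z,max = 2ℏ

The 6d subshell has l = 2.
For m_l = 1: cos θ = 1/√6, θ ≈ 65.91°.
There are 2l+1 = 5 values of m_l.
L_z,max = lℏ = 2ℏ.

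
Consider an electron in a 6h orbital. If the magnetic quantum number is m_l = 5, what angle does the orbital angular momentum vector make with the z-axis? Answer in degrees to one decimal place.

θ ≈ 24.1°

The 6h subshell has l = 5.
|L| = ℏ√(l(l+1)) = √30 ℏ.
L_z = m_l ℏ = 5ℏ.
cos θ = L_z/|L| = 5/√30, so θ ≈ 24.1°.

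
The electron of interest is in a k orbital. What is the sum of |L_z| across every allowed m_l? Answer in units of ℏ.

Σ|L_z| = 56 ℏ

The letter k corresponds to l = 7.
m_l ∈ {-7, -6, -5, -4, -3, -2, -1, 0, 1, 2, 3, 4, 5, 6, 7}.
Σ|m_l| = 2·7(7+1)/2 = 56.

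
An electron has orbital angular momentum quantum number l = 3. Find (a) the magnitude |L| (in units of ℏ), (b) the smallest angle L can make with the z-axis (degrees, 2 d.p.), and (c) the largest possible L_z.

|L| = ℏ√(3·4) = 2√3 ℏ ≈ 3.464ℏ.
cos θ_min = 3/√12, so θ_min ≈ 30.00°.
L_z,max = lℏ = 3ℏ.

|L| = 2√3 ℏ ≈ 3.464ℏ; θ_min ≈ 30.00°; L_z,max = 3ℏ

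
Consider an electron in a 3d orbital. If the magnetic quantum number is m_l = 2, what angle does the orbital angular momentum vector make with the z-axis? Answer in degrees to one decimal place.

For 3d, l = 2.
|L| = √(l(l+1)) ℏ = √6 ℏ.
L_z = m_l ℏ = 2ℏ.
cos θ = L_z/|L| = 2/√6, so θ ≈ 35.3°.

θ ≈ 35.3°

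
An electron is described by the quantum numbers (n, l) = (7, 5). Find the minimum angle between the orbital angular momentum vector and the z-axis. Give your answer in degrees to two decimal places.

|L| = ℏ√(l(l+1)) = √30 ℏ.
The smallest angle corresponds to the largest L_z, i.e. m_l = l = 5, giving L_z = 5ℏ.
cos θ_min = 5/√30, so θ_min ≈ 24.09°.

θ_min ≈ 24.09°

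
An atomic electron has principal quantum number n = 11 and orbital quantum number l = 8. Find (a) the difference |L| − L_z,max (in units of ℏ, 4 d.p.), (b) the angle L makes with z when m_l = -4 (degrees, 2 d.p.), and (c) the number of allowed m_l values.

|L|−L_z,max ≈ 0.4853ℏ; θ(m_l=-4) ≈ 118.13°; 17 values

|L| − L_z,max = (6√2 − 8)ℏ ≈ 0.4853ℏ.
For m_l = -4: cos θ = -4/√72, θ ≈ 118.13°.
There are 2l+1 = 17 values of m_l.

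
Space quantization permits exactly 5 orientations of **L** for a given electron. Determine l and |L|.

l = 2, |L| = √6 ℏ ≈ 2.449ℏ

Since there are 2l+1 = 5 values of m_l, l = 2.
|L| = ℏ√(l(l+1)) = ℏ√(2·3) = √6 ℏ.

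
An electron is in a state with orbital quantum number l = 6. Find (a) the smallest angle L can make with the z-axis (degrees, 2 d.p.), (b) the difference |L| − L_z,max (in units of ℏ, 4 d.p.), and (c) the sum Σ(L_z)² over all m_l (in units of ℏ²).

cos θ_min = 6/√42, so θ_min ≈ 22.21°.
|L| − L_z,max = (√42 − 6)ℏ ≈ 0.4807ℏ.
Σ m_l² = 182, so Σ(L_z)² = 182 ℏ².

θ_min ≈ 22.21°; |L|−L_z,max ≈ 0.4807ℏ; Σ(L_z)² = 182 ℏ²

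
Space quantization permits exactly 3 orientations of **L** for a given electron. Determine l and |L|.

3 = 2l + 1, so l = (3−1)/2 = 1.
|L| = ℏ√(l(l+1)) = ℏ√(1·2) = √2 ℏ.

l = 1, |L| = √2 ℏ ≈ 1.414ℏ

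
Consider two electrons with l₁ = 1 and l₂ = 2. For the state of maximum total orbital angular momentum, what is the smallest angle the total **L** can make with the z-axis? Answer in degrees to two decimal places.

Angular momentum addition gives L = |l₁ − l₂|, …, l₁ + l₂.
L ∈ {1, 2, 3}.
The maximum is L = 3, with |L_tot| = ℏ√(3·4) = 2√3 ℏ.
The minimum angle with z is arccos(3/√12) ≈ 30.00°.

θ_min ≈ 30.00°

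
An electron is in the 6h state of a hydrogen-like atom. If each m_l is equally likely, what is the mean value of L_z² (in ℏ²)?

For 6h, l = 5.
m_l ∈ {-5, -4, -3, -2, -1, 0, 1, 2, 3, 4, 5}.
⟨L_z²⟩ = ℏ²·l(l+1)/3 = 10ℏ².

⟨L_z²⟩ = 10 ℏ²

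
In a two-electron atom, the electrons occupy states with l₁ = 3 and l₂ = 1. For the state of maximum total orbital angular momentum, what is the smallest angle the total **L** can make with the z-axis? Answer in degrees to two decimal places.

θ_min ≈ 26.57°

Angular momentum addition gives L = |l₁ − l₂|, …, l₁ + l₂.
Allowed values: L = 2, 3, 4.
The maximum is L = 4, with |L_tot| = ℏ√(4·5) = 2√5 ℏ.
The minimum angle with z is arccos(4/√20) ≈ 26.57°.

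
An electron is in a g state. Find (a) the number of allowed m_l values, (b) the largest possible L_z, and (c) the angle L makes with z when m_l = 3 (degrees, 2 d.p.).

9 values; L_z,max = 4ℏ; θ(m_l=3) ≈ 47.87°

For a g orbital, l = 4.
There are 2l+1 = 9 values of m_l.
L_z,max = lℏ = 4ℏ.
For m_l = 3: cos θ = 3/√20, θ ≈ 47.87°.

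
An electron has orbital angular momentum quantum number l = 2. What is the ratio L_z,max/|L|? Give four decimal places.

|L| = √6 ℏ ≈ 2.4495ℏ, while L_z,max = lℏ = 2ℏ.
L_z,max/|L| = 2/√6 = 0.8165.

L_z,max/|L| = 0.8165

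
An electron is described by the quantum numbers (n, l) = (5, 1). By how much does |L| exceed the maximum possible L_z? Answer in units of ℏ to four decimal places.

|L| = √2 ℏ ≈ 1.4142ℏ, while L_z,max = lℏ = 1ℏ.
The difference is (√2 − 1)ℏ ≈ 0.4142ℏ.

|L| − L_z,max ≈ 0.4142ℏ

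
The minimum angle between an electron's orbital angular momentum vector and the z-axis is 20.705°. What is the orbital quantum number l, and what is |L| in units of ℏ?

At minimum angle, m_l = l, so cos θ = l/√(l(l+1)); cos²θ = l/(l+1) = 0.8750.
Solving: l = 7.
Then |L| = ℏ√(7·8) = 2√14 ℏ.

l = 7, |L| = 2√14 ℏ ≈ 7.483ℏ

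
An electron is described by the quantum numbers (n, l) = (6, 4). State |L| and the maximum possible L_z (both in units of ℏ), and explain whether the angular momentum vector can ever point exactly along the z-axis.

|L| = 2√5 ℏ ≈ 4.4721ℏ, while L_z,max = lℏ = 4ℏ.
Since |L| > L_z,max, the vector can never point exactly along z; the closest it comes is θ_min = arccos(4/√20) ≈ 26.6°.

No: L_z,max = 4ℏ < |L| = 2√5 ℏ ≈ 4.472ℏ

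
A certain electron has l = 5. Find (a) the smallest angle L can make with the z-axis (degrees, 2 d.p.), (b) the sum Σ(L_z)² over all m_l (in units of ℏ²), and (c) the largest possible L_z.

cos θ_min = 5/√30, so θ_min ≈ 24.09°.
Σ m_l² = 110, so Σ(L_z)² = 110 ℏ².
L_z,max = lℏ = 5ℏ.

θ_min ≈ 24.09°; Σ(L_z)² = 110 ℏ²; L_z,max = 5ℏ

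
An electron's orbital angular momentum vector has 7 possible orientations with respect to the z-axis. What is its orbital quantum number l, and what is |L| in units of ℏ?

l = 3, |L| = 2√3 ℏ ≈ 3.464ℏ

2l + 1 = 7 ⇒ l = 3.
|L| = ℏ√(l(l+1)) = ℏ√(3·4) = 2√3 ℏ.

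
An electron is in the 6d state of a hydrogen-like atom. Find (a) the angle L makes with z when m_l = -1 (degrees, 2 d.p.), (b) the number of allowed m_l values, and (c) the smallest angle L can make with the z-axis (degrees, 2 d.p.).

θ(m_l=-1) ≈ 114.09°; 5 values; θ_min ≈ 35.26°

6d means n = 6, l = 2.
For m_l = -1: cos θ = -1/√6, θ ≈ 114.09°.
There are 2l+1 = 5 values of m_l.
cos θ_min = 2/√6, so θ_min ≈ 35.26°.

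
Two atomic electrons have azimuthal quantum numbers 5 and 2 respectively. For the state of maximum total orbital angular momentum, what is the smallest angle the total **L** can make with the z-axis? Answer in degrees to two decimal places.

The total orbital quantum number L ranges from |l₁ − l₂| to l₁ + l₂ in integer steps.
L ∈ {3, 4, 5, 6, 7}.
The maximum is L = 7, with |L_tot| = ℏ√(7·8) = 2√14 ℏ.
The minimum angle with z is arccos(7/√56) ≈ 20.70°.

θ_min ≈ 20.70°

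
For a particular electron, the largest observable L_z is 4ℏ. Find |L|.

The maximum L_z equals lℏ, giving l = 4.
|L| = ℏ√(l(l+1)) = 2√5 ℏ.

|L| = 2√5 ℏ ≈ 4.472ℏ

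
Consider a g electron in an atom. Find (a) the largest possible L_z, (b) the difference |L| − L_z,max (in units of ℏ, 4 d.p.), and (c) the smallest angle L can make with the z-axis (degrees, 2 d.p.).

For a g orbital, l = 4.
L_z,max = lℏ = 4ℏ.
|L| − L_z,max = (2√5 − 4)ℏ ≈ 0.4721ℏ.
cos θ_min = 4/√20, so θ_min ≈ 26.57°.

L_z,max = 4ℏ; |L|−L_z,max ≈ 0.4721ℏ; θ_min ≈ 26.57°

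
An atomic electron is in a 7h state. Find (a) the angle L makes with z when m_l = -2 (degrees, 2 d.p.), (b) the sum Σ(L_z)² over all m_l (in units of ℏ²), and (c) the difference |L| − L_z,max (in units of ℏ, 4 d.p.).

θ(m_l=-2) ≈ 111.42°; Σ(L_z)² = 110 ℏ²; |L|−L_z,max ≈ 0.4772ℏ

7h means n = 7, l = 5.
For m_l = -2: cos θ = -2/√30, θ ≈ 111.42°.
Σ m_l² = 110, so Σ(L_z)² = 110 ℏ².
|L| − L_z,max = (√30 − 5)ℏ ≈ 0.4772ℏ.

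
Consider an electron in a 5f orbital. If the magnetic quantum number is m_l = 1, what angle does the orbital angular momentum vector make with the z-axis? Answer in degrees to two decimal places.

The 5f subshell has l = 3.
|L| = √(l(l+1)) ℏ = 2√3 ℏ.
L_z = m_l ℏ = 1ℏ.
cos θ = L_z/|L| = 1/√12, so θ ≈ 73.22°.

θ ≈ 73.22°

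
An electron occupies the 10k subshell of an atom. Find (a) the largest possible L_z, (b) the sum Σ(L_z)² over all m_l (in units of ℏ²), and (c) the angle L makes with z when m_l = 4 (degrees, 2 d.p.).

L_z,max = 7ℏ; Σ(L_z)² = 280 ℏ²; θ(m_l=4) ≈ 57.69°

For 10k, l = 7.
L_z,max = lℏ = 7ℏ.
Σ m_l² = 280, so Σ(L_z)² = 280 ℏ².
For m_l = 4: cos θ = 4/√56, θ ≈ 57.69°.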